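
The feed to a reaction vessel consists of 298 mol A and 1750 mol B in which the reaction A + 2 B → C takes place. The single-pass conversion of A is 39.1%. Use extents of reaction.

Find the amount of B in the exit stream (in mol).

1520 mol

A reacted = 0.391 × 298 = 116.5 mol; ν_A = −1, so ξ = 116.5/1 = 116.5 mol.
Outlet amounts (n = n₀ + ν ξ):
  A: 298 − 1(116.5) = 181.5
  B: 1750 − 2(116.5) = 1517
  C: 0 + 1(116.5) = 116.5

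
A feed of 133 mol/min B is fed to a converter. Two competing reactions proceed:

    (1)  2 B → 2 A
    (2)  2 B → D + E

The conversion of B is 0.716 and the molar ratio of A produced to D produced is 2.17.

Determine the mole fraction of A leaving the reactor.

Conversion of B: B consumed = 0.716 × 133 = 95.23 mol/min = 2ξ₁ + 2ξ₂.
Selectivity: 2ξ₁ / (1ξ₂) = 2.17 → ξ₁ = 1.085 ξ₂.
Substitute: (2·1.085 + 2) ξ₂ = 95.23 → ξ₂ = 22.84 mol/min, ξ₁ = 24.78 mol/min.
Outlet amounts (n = n₀ + Σ ν·ξ):
  B: 133 − 2(24.78) − 2(22.84) = 37.77
  A: 0 + 2(24.78) = 49.56
  D: 0 + 1(22.84) = 22.84
  E: 0 + 1(22.84) = 22.84
Total out = 133 mol/min; y_A = 49.56 / 133 = 0.3726.

0.373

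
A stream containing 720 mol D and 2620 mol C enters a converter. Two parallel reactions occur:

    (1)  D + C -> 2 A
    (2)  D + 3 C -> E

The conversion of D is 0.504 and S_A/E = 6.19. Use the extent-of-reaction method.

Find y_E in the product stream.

0.0288

Conversion of D: D consumed = 0.504 × 720 = 362.9 mol = 1ξ₁ + 1ξ₂.
Selectivity: 2ξ₁ / (1ξ₂) = 6.19 → ξ₁ = 3.095 ξ₂.
Substitute: (1·3.095 + 1) ξ₂ = 362.9 → ξ₂ = 88.62 mol, ξ₁ = 274.3 mol.
Outlet amounts (n = n₀ + Σ ν·ξ):
  D: 720 − 1(274.3) − 1(88.62) = 357.1
  C: 2620 − 1(274.3) − 3(88.62) = 2080
  A: 0 + 2(274.3) = 548.5
  E: 0 + 1(88.62) = 88.62
Total out = 3074 mol; y_E = 88.62 / 3074 = 0.02883.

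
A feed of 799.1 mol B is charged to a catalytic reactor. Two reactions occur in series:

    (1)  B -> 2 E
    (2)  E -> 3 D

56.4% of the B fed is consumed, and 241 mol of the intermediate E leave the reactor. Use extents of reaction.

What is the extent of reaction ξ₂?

ξ₂ = 660 mol

Conversion of B: B consumed = 1ξ₁ = 0.564 × 799.1 → ξ₁ = 450.7 mol.
E balance: n_E = 0 + 2ξ₁ − 1ξ₂ = 241 → ξ₂ = (2·450.7 − 241)/1 = 660.4 mol.
Outlet amounts (n = n₀ + Σ ν·ξ):
  B: 799.1 − 1(450.7) = 348.4
  E: 0 + 2(450.7) − 1(660.4) = 241
  D: 0 + 3(660.4) = 1981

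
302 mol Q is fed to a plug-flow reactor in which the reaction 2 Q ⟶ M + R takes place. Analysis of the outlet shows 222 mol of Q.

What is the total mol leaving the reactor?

302 mol

For Q: n = n₀ − 2ξ → 222 = 302 − 2ξ, giving ξ = 40 mol.
Outlet amounts (n = n₀ + ν ξ):
  Q: 302 − 2(40) = 222
  M: 0 + 1(40) = 40
  R: 0 + 1(40) = 40
Total out = 222 + 40 + 40 = 302 mol.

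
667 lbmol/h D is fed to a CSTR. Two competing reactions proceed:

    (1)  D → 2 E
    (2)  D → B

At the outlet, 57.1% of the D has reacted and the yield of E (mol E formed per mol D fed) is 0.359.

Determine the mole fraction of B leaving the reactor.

0.332

Yield of E: 2ξ₁ / 667 = 0.359 → ξ₁ = 119.7 lbmol/h.
Conversion of D: 1ξ₁ + 1ξ₂ = 0.571 × 667 = 380.9 → ξ₂ = 261.1 lbmol/h.
Outlet amounts (n = n₀ + Σ ν·ξ):
  D: 667 − 1(119.7) − 1(261.1) = 286.1
  E: 0 + 2(119.7) = 239.5
  B: 0 + 1(261.1) = 261.1
Total out = 786.7 lbmol/h; y_B = 261.1 / 786.7 = 0.3319.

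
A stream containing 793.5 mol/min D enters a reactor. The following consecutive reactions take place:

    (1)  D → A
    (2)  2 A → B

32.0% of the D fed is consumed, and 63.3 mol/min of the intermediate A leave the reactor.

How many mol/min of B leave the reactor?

95.3 mol/min

Conversion of D: D consumed = 1ξ₁ = 0.32 × 793.5 → ξ₁ = 253.9 mol/min.
A balance: n_A = 0 + 1ξ₁ − 2ξ₂ = 63.3 → ξ₂ = (1·253.9 − 63.3)/2 = 95.31 mol/min.
Outlet amounts (n = n₀ + Σ ν·ξ):
  D: 793.5 − 1(253.9) = 539.6
  A: 0 + 1(253.9) − 2(95.31) = 63.3
  B: 0 + 1(95.31) = 95.31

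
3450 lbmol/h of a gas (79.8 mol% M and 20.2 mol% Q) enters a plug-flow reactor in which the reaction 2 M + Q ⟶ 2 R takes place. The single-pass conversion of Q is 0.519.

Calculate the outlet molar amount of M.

Q reacted = 0.519 × 696.9 = 361.7 lbmol/h; ν_Q = −1, so ξ = 361.7/1 = 361.7 lbmol/h.
Outlet amounts (n = n₀ + ν ξ):
  M: 2753 − 2(361.7) = 2030
  Q: 696.9 − 1(361.7) = 335.2
  R: 0 + 2(361.7) = 723.4

2030 lbmol/h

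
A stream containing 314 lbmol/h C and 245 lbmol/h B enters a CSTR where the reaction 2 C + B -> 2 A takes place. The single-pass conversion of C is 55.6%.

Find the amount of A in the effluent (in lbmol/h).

C reacted = 0.556 × 314 = 174.6 lbmol/h; ν_C = −2, so ξ = 174.6/2 = 87.29 lbmol/h.
Outlet amounts (n = n₀ + ν ξ):
  C: 314 − 2(87.29) = 139.4
  B: 245 − 1(87.29) = 157.7
  A: 0 + 2(87.29) = 174.6

175 lbmol/h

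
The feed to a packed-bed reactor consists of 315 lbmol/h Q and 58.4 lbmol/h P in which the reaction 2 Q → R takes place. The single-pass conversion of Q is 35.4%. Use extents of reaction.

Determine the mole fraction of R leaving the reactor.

0.176

Q reacted = 0.354 × 315 = 111.5 lbmol/h; ν_Q = −2, so ξ = 111.5/2 = 55.75 lbmol/h.
Outlet amounts (n = n₀ + ν ξ):
  Q: 315 − 2(55.75) = 203.5
  R: 0 + 1(55.75) = 55.75
  P: 58.4 (inert)
Total out = 317.6 lbmol/h; y_R = 55.75 / 317.6 = 0.1755.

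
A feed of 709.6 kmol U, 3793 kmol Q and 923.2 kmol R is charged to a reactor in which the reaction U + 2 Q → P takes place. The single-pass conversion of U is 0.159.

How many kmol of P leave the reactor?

113 kmol

U reacted = 0.159 × 709.6 = 112.8 kmol; ν_U = −1, so ξ = 112.8/1 = 112.8 kmol.
Outlet amounts (n = n₀ + ν ξ):
  U: 709.6 − 1(112.8) = 596.8
  Q: 3793 − 2(112.8) = 3567
  P: 0 + 1(112.8) = 112.8
  R: 923.2 (inert)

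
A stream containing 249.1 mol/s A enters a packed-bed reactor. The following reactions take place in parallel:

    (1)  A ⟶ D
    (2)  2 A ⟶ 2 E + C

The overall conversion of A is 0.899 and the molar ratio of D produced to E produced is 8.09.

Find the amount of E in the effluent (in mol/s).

Conversion of A: A consumed = 0.899 × 249.1 = 223.9 mol/s = 1ξ₁ + 2ξ₂.
Selectivity: 1ξ₁ / (2ξ₂) = 8.09 → ξ₁ = 16.18 ξ₂.
Substitute: (1·16.18 + 2) ξ₂ = 223.9 → ξ₂ = 12.32 mol/s, ξ₁ = 199.3 mol/s.
Outlet amounts (n = n₀ + Σ ν·ξ):
  A: 249.1 − 1(199.3) − 2(12.32) = 25.16
  D: 0 + 1(199.3) = 199.3
  E: 0 + 2(12.32) = 24.64
  C: 0 + 1(12.32) = 12.32

24.6 mol/s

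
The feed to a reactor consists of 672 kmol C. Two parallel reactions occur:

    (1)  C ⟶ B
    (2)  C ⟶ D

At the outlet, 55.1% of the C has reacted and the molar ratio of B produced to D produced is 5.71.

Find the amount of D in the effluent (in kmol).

55.2 kmol

Conversion of C: C consumed = 0.551 × 672 = 370.3 kmol = 1ξ₁ + 1ξ₂.
Selectivity: 1ξ₁ / (1ξ₂) = 5.71 → ξ₁ = 5.71 ξ₂.
Substitute: (1·5.71 + 1) ξ₂ = 370.3 → ξ₂ = 55.18 kmol, ξ₁ = 315.1 kmol.
Outlet amounts (n = n₀ + Σ ν·ξ):
  C: 672 − 1(315.1) − 1(55.18) = 301.7
  B: 0 + 1(315.1) = 315.1
  D: 0 + 1(55.18) = 55.18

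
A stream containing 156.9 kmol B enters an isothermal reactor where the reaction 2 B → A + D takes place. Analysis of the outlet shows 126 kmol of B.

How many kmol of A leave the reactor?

15.5 kmol

For B: n = n₀ − 2ξ → 126 = 156.9 − 2ξ, giving ξ = 15.45 kmol.
Outlet amounts (n = n₀ + ν ξ):
  B: 156.9 − 2(15.45) = 126
  A: 0 + 1(15.45) = 15.45
  D: 0 + 1(15.45) = 15.45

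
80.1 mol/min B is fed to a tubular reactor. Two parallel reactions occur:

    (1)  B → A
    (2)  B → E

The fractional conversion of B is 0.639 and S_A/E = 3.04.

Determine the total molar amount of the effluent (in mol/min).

Conversion of B: B consumed = 0.639 × 80.1 = 51.18 mol/min = 1ξ₁ + 1ξ₂.
Selectivity: 1ξ₁ / (1ξ₂) = 3.04 → ξ₁ = 3.04 ξ₂.
Substitute: (1·3.04 + 1) ξ₂ = 51.18 → ξ₂ = 12.67 mol/min, ξ₁ = 38.51 mol/min.
Outlet amounts (n = n₀ + Σ ν·ξ):
  B: 80.1 − 1(38.51) − 1(12.67) = 28.92
  A: 0 + 1(38.51) = 38.51
  E: 0 + 1(12.67) = 12.67
Total out = 28.92 + 38.51 + 12.67 = 80.1 mol/min.

80.1 mol/min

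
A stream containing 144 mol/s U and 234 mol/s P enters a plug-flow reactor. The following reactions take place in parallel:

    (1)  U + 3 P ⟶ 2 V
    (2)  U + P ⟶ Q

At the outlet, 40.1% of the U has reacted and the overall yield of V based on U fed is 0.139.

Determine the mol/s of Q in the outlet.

Yield of V: 2ξ₁ / 144 = 0.139 → ξ₁ = 10.01 mol/s.
Conversion of U: 1ξ₁ + 1ξ₂ = 0.401 × 144 = 57.74 → ξ₂ = 47.74 mol/s.
Outlet amounts (n = n₀ + Σ ν·ξ):
  U: 144 − 1(10.01) − 1(47.74) = 86.26
  P: 234 − 3(10.01) − 1(47.74) = 156.2
  V: 0 + 2(10.01) = 20.02
  Q: 0 + 1(47.74) = 47.74

47.7 mol/s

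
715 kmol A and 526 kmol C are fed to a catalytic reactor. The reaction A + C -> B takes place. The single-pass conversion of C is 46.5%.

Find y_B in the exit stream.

0.245

C reacted = 0.465 × 526 = 244.6 kmol; ν_C = −1, so ξ = 244.6/1 = 244.6 kmol.
Outlet amounts (n = n₀ + ν ξ):
  A: 715 − 1(244.6) = 470.4
  C: 526 − 1(244.6) = 281.4
  B: 0 + 1(244.6) = 244.6
Total out = 996.4 kmol; y_B = 244.6 / 996.4 = 0.2455.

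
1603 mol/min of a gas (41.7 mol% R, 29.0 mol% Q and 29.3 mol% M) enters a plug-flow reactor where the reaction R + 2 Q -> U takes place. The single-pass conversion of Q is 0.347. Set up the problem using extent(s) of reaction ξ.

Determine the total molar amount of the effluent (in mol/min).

1440 mol/min

Q reacted = 0.347 × 464.9 = 161.3 mol/min; ν_Q = −2, so ξ = 161.3/2 = 80.65 mol/min.
Outlet amounts (n = n₀ + ν ξ):
  R: 668.5 − 1(80.65) = 587.8
  Q: 464.9 − 2(80.65) = 303.6
  U: 0 + 1(80.65) = 80.65
  M: 469.7 (inert)
Total out = 587.8 + 303.6 + 80.65 + 469.7 = 1442 mol/min.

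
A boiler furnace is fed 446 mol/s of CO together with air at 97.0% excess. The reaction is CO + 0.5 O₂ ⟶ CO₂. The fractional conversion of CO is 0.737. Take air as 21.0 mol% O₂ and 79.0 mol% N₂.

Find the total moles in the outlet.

Stoichiometric O₂ = 0.5 × 446 = 223 mol/s; O₂ fed = 223 × 1.970 = 439.3 mol/s.
N₂ fed = 439.3 × 79/21 = 1653 mol/s.
Fuel reacted = 0.737 × 446 → ξ = 328.7 mol/s.
Outlet (n = n₀ + ν ξ):
  CO: 446 − 1(328.7) = 117.3
  O₂: 439.3 − 0.5(328.7) = 275
  N₂: 1653 (inert)
  CO₂: 0 + 1(328.7) = 328.7
Total out = 117.3 + 275 + 1653 + 328.7 = 2374 mol/s.

2370 mol/s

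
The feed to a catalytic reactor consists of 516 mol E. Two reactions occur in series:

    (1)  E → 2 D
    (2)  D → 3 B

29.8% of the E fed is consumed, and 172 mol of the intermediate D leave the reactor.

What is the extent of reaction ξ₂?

ξ₂ = 136 mol

Conversion of E: E consumed = 1ξ₁ = 0.298 × 516 → ξ₁ = 153.8 mol.
D balance: n_D = 0 + 2ξ₁ − 1ξ₂ = 172 → ξ₂ = (2·153.8 − 172)/1 = 135.5 mol.
Outlet amounts (n = n₀ + Σ ν·ξ):
  E: 516 − 1(153.8) = 362.2
  D: 0 + 2(153.8) − 1(135.5) = 172
  B: 0 + 3(135.5) = 406.6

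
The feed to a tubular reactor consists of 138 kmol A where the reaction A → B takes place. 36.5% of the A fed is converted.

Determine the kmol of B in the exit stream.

A reacted = 0.365 × 138 = 50.37 kmol; ν_A = −1, so ξ = 50.37/1 = 50.37 kmol.
Outlet amounts (n = n₀ + ν ξ):
  A: 138 − 1(50.37) = 87.63
  B: 0 + 1(50.37) = 50.37

50.4 kmol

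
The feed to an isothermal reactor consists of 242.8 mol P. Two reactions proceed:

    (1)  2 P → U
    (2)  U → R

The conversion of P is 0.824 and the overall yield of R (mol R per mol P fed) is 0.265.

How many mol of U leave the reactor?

35.7 mol

Conversion of P: P consumed = 2ξ₁ = 0.824 × 242.8 → ξ₁ = 100 mol.
Yield of R: 1ξ₂ / 242.8 = 0.265 → ξ₂ = 64.34 mol.
Outlet amounts (n = n₀ + Σ ν·ξ):
  P: 242.8 − 2(100) = 42.73
  U: 0 + 1(100) − 1(64.34) = 35.69
  R: 0 + 1(64.34) = 64.34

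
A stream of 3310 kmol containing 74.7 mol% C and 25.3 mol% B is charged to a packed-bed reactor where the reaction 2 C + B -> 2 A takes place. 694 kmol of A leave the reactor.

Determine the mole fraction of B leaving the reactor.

0.166

For A: n = n₀ + 2ξ → 694 = 0 + 2ξ, giving ξ = 347 kmol.
Outlet amounts (n = n₀ + ν ξ):
  C: 2473 − 2(347) = 1779
  B: 837.4 − 1(347) = 490.4
  A: 0 + 2(347) = 694
Total out = 2963 kmol; y_B = 490.4 / 2963 = 0.1655.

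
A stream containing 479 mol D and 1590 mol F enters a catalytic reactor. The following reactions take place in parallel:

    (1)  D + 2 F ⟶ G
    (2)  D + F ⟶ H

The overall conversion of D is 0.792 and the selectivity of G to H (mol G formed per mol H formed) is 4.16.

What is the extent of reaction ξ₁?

ξ₁ = 306 mol

Conversion of D: D consumed = 0.792 × 479 = 379.4 mol = 1ξ₁ + 1ξ₂.
Selectivity: 1ξ₁ / (1ξ₂) = 4.16 → ξ₁ = 4.16 ξ₂.
Substitute: (1·4.16 + 1) ξ₂ = 379.4 → ξ₂ = 73.52 mol, ξ₁ = 305.8 mol.
Outlet amounts (n = n₀ + Σ ν·ξ):
  D: 479 − 1(305.8) − 1(73.52) = 99.63
  F: 1590 − 2(305.8) − 1(73.52) = 904.8
  G: 0 + 1(305.8) = 305.8
  H: 0 + 1(73.52) = 73.52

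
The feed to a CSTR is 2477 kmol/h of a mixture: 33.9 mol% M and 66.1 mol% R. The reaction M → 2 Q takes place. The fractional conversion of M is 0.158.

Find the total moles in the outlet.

M reacted = 0.158 × 839.7 = 132.7 kmol/h; ν_M = −1, so ξ = 132.7/1 = 132.7 kmol/h.
Outlet amounts (n = n₀ + ν ξ):
  M: 839.7 − 1(132.7) = 707
  Q: 0 + 2(132.7) = 265.3
  R: 1637 (inert)
Total out = 707 + 265.3 + 1637 = 2610 kmol/h.

2610 kmol/h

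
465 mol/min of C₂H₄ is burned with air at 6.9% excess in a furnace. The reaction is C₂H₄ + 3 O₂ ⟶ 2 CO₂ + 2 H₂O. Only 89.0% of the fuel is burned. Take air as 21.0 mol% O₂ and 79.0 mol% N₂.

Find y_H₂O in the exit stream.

Stoichiometric O₂ = 3 × 465 = 1395 mol/min; O₂ fed = 1395 × 1.069 = 1491 mol/min.
N₂ fed = 1491 × 79/21 = 5610 mol/min.
Fuel reacted = 0.89 × 465 → ξ = 413.9 mol/min.
Outlet (n = n₀ + ν ξ):
  C₂H₄: 465 − 1(413.9) = 51.15
  O₂: 1491 − 3(413.9) = 249.7
  N₂: 5610 (inert)
  CO₂: 0 + 2(413.9) = 827.7
  H₂O: 0 + 2(413.9) = 827.7
Total out = 7566 mol/min; y_H₂O = 827.7 / 7566 = 0.1094.

0.109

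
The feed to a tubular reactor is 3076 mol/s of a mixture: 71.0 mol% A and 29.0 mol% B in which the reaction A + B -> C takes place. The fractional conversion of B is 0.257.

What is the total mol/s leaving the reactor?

B reacted = 0.257 × 892 = 229.3 mol/s; ν_B = −1, so ξ = 229.3/1 = 229.3 mol/s.
Outlet amounts (n = n₀ + ν ξ):
  A: 2184 − 1(229.3) = 1955
  B: 892 − 1(229.3) = 662.8
  C: 0 + 1(229.3) = 229.3
Total out = 1955 + 662.8 + 229.3 = 2847 mol/s.

2850 mol/s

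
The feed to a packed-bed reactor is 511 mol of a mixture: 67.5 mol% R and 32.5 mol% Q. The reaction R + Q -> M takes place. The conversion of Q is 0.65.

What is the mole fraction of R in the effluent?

0.588

Q reacted = 0.65 × 166.1 = 107.9 mol; ν_Q = −1, so ξ = 107.9/1 = 107.9 mol.
Outlet amounts (n = n₀ + ν ξ):
  R: 344.9 − 1(107.9) = 237
  Q: 166.1 − 1(107.9) = 58.13
  M: 0 + 1(107.9) = 107.9
Total out = 403.1 mol; y_R = 237 / 403.1 = 0.588.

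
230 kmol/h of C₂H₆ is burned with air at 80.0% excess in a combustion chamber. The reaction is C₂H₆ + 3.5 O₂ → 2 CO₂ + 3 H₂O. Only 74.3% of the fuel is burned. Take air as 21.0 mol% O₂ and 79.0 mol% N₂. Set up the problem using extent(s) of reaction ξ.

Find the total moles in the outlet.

7220 kmol/h

Stoichiometric O₂ = 3.5 × 230 = 805 kmol/h; O₂ fed = 805 × 1.800 = 1449 kmol/h.
N₂ fed = 1449 × 79/21 = 5451 kmol/h.
Fuel reacted = 0.743 × 230 → ξ = 170.9 kmol/h.
Outlet (n = n₀ + ν ξ):
  C₂H₆: 230 − 1(170.9) = 59.11
  O₂: 1449 − 3.5(170.9) = 850.9
  N₂: 5451 (inert)
  CO₂: 0 + 2(170.9) = 341.8
  H₂O: 0 + 3(170.9) = 512.7
Total out = 59.11 + 850.9 + 5451 + 341.8 + 512.7 = 7215 kmol/h.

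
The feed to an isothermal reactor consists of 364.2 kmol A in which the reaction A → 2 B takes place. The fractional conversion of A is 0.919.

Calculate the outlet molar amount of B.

669 kmol

A reacted = 0.919 × 364.2 = 334.7 kmol; ν_A = −1, so ξ = 334.7/1 = 334.7 kmol.
Outlet amounts (n = n₀ + ν ξ):
  A: 364.2 − 1(334.7) = 29.5
  B: 0 + 2(334.7) = 669.4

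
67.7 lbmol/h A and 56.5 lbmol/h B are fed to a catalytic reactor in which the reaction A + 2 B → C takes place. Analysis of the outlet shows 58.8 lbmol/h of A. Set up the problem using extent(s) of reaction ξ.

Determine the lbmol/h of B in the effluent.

38.7 lbmol/h

For A: n = n₀ − 1ξ → 58.8 = 67.7 − 1ξ, giving ξ = 8.9 lbmol/h.
Outlet amounts (n = n₀ + ν ξ):
  A: 67.7 − 1(8.9) = 58.8
  B: 56.5 − 2(8.9) = 38.7
  C: 0 + 1(8.9) = 8.9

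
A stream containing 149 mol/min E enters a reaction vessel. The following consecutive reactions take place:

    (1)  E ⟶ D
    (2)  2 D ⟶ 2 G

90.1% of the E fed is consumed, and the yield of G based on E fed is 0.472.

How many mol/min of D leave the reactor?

63.9 mol/min

Conversion of E: E consumed = 1ξ₁ = 0.901 × 149 → ξ₁ = 134.2 mol/min.
Yield of G: 2ξ₂ / 149 = 0.472 → ξ₂ = 35.16 mol/min.
Outlet amounts (n = n₀ + Σ ν·ξ):
  E: 149 − 1(134.2) = 14.75
  D: 0 + 1(134.2) − 2(35.16) = 63.92
  G: 0 + 2(35.16) = 70.33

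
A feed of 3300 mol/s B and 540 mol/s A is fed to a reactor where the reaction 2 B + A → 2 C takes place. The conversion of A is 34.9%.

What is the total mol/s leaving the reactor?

A reacted = 0.349 × 540 = 188.5 mol/s; ν_A = −1, so ξ = 188.5/1 = 188.5 mol/s.
Outlet amounts (n = n₀ + ν ξ):
  B: 3300 − 2(188.5) = 2923
  A: 540 − 1(188.5) = 351.5
  C: 0 + 2(188.5) = 376.9
Total out = 2923 + 351.5 + 376.9 = 3652 mol/s.

3650 mol/s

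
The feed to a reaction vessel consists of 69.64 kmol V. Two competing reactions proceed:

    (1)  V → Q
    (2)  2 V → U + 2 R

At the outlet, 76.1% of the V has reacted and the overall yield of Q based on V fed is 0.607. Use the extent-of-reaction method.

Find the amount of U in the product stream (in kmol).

5.36 kmol

Yield of Q: 1ξ₁ / 69.64 = 0.607 → ξ₁ = 42.27 kmol.
Conversion of V: 1ξ₁ + 2ξ₂ = 0.761 × 69.64 = 53 → ξ₂ = 5.362 kmol.
Outlet amounts (n = n₀ + Σ ν·ξ):
  V: 69.64 − 1(42.27) − 2(5.362) = 16.64
  Q: 0 + 1(42.27) = 42.27
  U: 0 + 1(5.362) = 5.362
  R: 0 + 2(5.362) = 10.72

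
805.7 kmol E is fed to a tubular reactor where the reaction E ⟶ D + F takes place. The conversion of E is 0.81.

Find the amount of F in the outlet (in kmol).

E reacted = 0.81 × 805.7 = 652.6 kmol; ν_E = −1, so ξ = 652.6/1 = 652.6 kmol.
Outlet amounts (n = n₀ + ν ξ):
  E: 805.7 − 1(652.6) = 153.1
  D: 0 + 1(652.6) = 652.6
  F: 0 + 1(652.6) = 652.6

653 kmol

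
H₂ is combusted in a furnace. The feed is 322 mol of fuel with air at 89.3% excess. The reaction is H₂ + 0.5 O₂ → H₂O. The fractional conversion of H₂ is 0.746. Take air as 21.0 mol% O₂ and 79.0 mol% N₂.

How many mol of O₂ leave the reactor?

Stoichiometric O₂ = 0.5 × 322 = 161 mol; O₂ fed = 161 × 1.893 = 304.8 mol.
N₂ fed = 304.8 × 79/21 = 1147 mol.
Fuel reacted = 0.746 × 322 → ξ = 240.2 mol.
Outlet (n = n₀ + ν ξ):
  H₂: 322 − 1(240.2) = 81.79
  O₂: 304.8 − 0.5(240.2) = 184.7
  N₂: 1147 (inert)
  H₂O: 0 + 1(240.2) = 240.2

185 mol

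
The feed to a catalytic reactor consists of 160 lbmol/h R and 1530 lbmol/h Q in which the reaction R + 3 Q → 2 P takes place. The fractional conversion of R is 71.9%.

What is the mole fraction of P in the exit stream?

R reacted = 0.719 × 160 = 115 lbmol/h; ν_R = −1, so ξ = 115/1 = 115 lbmol/h.
Outlet amounts (n = n₀ + ν ξ):
  R: 160 − 1(115) = 44.96
  Q: 1530 − 3(115) = 1185
  P: 0 + 2(115) = 230.1
Total out = 1460 lbmol/h; y_P = 230.1 / 1460 = 0.1576.

0.158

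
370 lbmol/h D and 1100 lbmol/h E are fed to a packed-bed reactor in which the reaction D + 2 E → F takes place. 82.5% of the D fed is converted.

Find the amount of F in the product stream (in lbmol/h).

D reacted = 0.825 × 370 = 305.2 lbmol/h; ν_D = −1, so ξ = 305.2/1 = 305.2 lbmol/h.
Outlet amounts (n = n₀ + ν ξ):
  D: 370 − 1(305.2) = 64.75
  E: 1100 − 2(305.2) = 489.5
  F: 0 + 1(305.2) = 305.2

305 lbmol/h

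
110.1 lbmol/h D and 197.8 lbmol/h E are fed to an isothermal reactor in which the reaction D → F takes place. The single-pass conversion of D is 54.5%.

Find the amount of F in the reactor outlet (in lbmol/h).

60 lbmol/h

D reacted = 0.545 × 110.1 = 60 lbmol/h; ν_D = −1, so ξ = 60/1 = 60 lbmol/h.
Outlet amounts (n = n₀ + ν ξ):
  D: 110.1 − 1(60) = 50.1
  F: 0 + 1(60) = 60
  E: 197.8 (inert)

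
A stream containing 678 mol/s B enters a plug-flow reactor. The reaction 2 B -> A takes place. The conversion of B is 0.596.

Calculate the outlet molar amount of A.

B reacted = 0.596 × 678 = 404.1 mol/s; ν_B = −2, so ξ = 404.1/2 = 202 mol/s.
Outlet amounts (n = n₀ + ν ξ):
  B: 678 − 2(202) = 273.9
  A: 0 + 1(202) = 202

202 mol/s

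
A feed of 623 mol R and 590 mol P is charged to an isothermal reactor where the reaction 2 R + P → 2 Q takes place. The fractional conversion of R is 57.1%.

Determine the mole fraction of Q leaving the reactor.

0.344

R reacted = 0.571 × 623 = 355.7 mol; ν_R = −2, so ξ = 355.7/2 = 177.9 mol.
Outlet amounts (n = n₀ + ν ξ):
  R: 623 − 2(177.9) = 267.3
  P: 590 − 1(177.9) = 412.1
  Q: 0 + 2(177.9) = 355.7
Total out = 1035 mol; y_Q = 355.7 / 1035 = 0.3437.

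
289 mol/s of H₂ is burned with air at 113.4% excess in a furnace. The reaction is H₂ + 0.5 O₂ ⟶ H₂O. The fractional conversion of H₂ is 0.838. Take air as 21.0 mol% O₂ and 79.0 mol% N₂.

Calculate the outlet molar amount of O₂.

187 mol/s

Stoichiometric O₂ = 0.5 × 289 = 144.5 mol/s; O₂ fed = 144.5 × 2.134 = 308.4 mol/s.
N₂ fed = 308.4 × 79/21 = 1160 mol/s.
Fuel reacted = 0.838 × 289 → ξ = 242.2 mol/s.
Outlet (n = n₀ + ν ξ):
  H₂: 289 − 1(242.2) = 46.82
  O₂: 308.4 − 0.5(242.2) = 187.3
  N₂: 1160 (inert)
  H₂O: 0 + 1(242.2) = 242.2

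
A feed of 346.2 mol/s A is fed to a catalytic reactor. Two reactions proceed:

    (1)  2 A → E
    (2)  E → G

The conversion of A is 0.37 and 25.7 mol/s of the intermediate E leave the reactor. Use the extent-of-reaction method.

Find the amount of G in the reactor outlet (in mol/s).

Conversion of A: A consumed = 2ξ₁ = 0.37 × 346.2 → ξ₁ = 64.05 mol/s.
E balance: n_E = 0 + 1ξ₁ − 1ξ₂ = 25.7 → ξ₂ = (1·64.05 − 25.7)/1 = 38.35 mol/s.
Outlet amounts (n = n₀ + Σ ν·ξ):
  A: 346.2 − 2(64.05) = 218.1
  E: 0 + 1(64.05) − 1(38.35) = 25.7
  G: 0 + 1(38.35) = 38.35

38.3 mol/s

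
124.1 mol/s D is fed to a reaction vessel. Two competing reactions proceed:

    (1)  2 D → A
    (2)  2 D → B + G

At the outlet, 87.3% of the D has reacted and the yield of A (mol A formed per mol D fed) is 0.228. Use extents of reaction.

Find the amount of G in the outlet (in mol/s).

Yield of A: 1ξ₁ / 124.1 = 0.228 → ξ₁ = 28.29 mol/s.
Conversion of D: 2ξ₁ + 2ξ₂ = 0.873 × 124.1 = 108.3 → ξ₂ = 25.87 mol/s.
Outlet amounts (n = n₀ + Σ ν·ξ):
  D: 124.1 − 2(28.29) − 2(25.87) = 15.76
  A: 0 + 1(28.29) = 28.29
  B: 0 + 1(25.87) = 25.87
  G: 0 + 1(25.87) = 25.87

25.9 mol/s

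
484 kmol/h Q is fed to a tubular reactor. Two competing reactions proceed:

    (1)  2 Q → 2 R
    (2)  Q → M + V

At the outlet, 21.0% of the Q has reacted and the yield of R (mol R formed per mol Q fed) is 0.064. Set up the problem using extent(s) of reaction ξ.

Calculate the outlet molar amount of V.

70.7 kmol/h

Yield of R: 2ξ₁ / 484 = 0.064 → ξ₁ = 15.49 kmol/h.
Conversion of Q: 2ξ₁ + 1ξ₂ = 0.21 × 484 = 101.6 → ξ₂ = 70.66 kmol/h.
Outlet amounts (n = n₀ + Σ ν·ξ):
  Q: 484 − 2(15.49) − 1(70.66) = 382.4
  R: 0 + 2(15.49) = 30.98
  M: 0 + 1(70.66) = 70.66
  V: 0 + 1(70.66) = 70.66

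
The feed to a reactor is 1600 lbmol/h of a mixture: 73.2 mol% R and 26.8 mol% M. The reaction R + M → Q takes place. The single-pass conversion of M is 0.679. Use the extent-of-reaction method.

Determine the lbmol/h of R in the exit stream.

M reacted = 0.679 × 428.8 = 291.2 lbmol/h; ν_M = −1, so ξ = 291.2/1 = 291.2 lbmol/h.
Outlet amounts (n = n₀ + ν ξ):
  R: 1171 − 1(291.2) = 880
  M: 428.8 − 1(291.2) = 137.6
  Q: 0 + 1(291.2) = 291.2

880 lbmol/h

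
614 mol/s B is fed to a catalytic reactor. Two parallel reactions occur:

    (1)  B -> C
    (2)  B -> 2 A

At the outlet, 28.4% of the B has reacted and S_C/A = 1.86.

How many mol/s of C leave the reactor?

137 mol/s

Conversion of B: B consumed = 0.284 × 614 = 174.4 mol/s = 1ξ₁ + 1ξ₂.
Selectivity: 1ξ₁ / (2ξ₂) = 1.86 → ξ₁ = 3.72 ξ₂.
Substitute: (1·3.72 + 1) ξ₂ = 174.4 → ξ₂ = 36.94 mol/s, ξ₁ = 137.4 mol/s.
Outlet amounts (n = n₀ + Σ ν·ξ):
  B: 614 − 1(137.4) − 1(36.94) = 439.6
  C: 0 + 1(137.4) = 137.4
  A: 0 + 2(36.94) = 73.89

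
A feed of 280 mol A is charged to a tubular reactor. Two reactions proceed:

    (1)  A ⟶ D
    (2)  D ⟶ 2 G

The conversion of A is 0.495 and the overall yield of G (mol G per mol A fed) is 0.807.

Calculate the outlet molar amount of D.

25.6 mol

Conversion of A: A consumed = 1ξ₁ = 0.495 × 280 → ξ₁ = 138.6 mol.
Yield of G: 2ξ₂ / 280 = 0.807 → ξ₂ = 113 mol.
Outlet amounts (n = n₀ + Σ ν·ξ):
  A: 280 − 1(138.6) = 141.4
  D: 0 + 1(138.6) − 1(113) = 25.62
  G: 0 + 2(113) = 226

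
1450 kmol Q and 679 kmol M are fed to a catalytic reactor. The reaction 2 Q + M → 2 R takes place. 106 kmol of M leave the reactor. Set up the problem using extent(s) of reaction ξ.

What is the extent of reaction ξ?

ξ = 573 kmol

For M: n = n₀ − 1ξ → 106 = 679 − 1ξ, giving ξ = 573 kmol.
Outlet amounts (n = n₀ + ν ξ):
  Q: 1450 − 2(573) = 304
  M: 679 − 1(573) = 106
  R: 0 + 2(573) = 1146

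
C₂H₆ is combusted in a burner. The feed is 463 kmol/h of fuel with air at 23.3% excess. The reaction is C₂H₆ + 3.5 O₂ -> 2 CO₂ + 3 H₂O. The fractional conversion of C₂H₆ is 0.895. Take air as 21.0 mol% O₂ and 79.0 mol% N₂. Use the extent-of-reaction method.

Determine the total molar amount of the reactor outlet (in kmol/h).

Stoichiometric O₂ = 3.5 × 463 = 1620 kmol/h; O₂ fed = 1620 × 1.233 = 1998 kmol/h.
N₂ fed = 1998 × 79/21 = 7517 kmol/h.
Fuel reacted = 0.895 × 463 → ξ = 414.4 kmol/h.
Outlet (n = n₀ + ν ξ):
  C₂H₆: 463 − 1(414.4) = 48.62
  O₂: 1998 − 3.5(414.4) = 547.7
  N₂: 7517 (inert)
  CO₂: 0 + 2(414.4) = 828.8
  H₂O: 0 + 3(414.4) = 1243
Total out = 48.62 + 547.7 + 7517 + 828.8 + 1243 = 10180 kmol/h.

10200 kmol/h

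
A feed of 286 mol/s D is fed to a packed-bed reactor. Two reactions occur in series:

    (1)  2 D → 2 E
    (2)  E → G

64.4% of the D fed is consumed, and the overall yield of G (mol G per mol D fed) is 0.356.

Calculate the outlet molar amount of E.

82.4 mol/s

Conversion of D: D consumed = 2ξ₁ = 0.644 × 286 → ξ₁ = 92.09 mol/s.
Yield of G: 1ξ₂ / 286 = 0.356 → ξ₂ = 101.8 mol/s.
Outlet amounts (n = n₀ + Σ ν·ξ):
  D: 286 − 2(92.09) = 101.8
  E: 0 + 2(92.09) − 1(101.8) = 82.37
  G: 0 + 1(101.8) = 101.8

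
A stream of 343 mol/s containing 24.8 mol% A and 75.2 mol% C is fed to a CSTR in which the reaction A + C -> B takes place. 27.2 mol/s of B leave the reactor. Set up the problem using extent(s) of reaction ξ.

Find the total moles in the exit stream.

316 mol/s

For B: n = n₀ + 1ξ → 27.2 = 0 + 1ξ, giving ξ = 27.2 mol/s.
Outlet amounts (n = n₀ + ν ξ):
  A: 85.06 − 1(27.2) = 57.86
  C: 257.9 − 1(27.2) = 230.7
  B: 0 + 1(27.2) = 27.2
Total out = 57.86 + 230.7 + 27.2 = 315.8 mol/s.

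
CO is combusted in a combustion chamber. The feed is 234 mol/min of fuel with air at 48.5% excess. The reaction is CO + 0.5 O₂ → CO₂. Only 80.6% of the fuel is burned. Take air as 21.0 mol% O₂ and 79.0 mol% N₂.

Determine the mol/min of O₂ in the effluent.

Stoichiometric O₂ = 0.5 × 234 = 117 mol/min; O₂ fed = 117 × 1.485 = 173.7 mol/min.
N₂ fed = 173.7 × 79/21 = 653.6 mol/min.
Fuel reacted = 0.806 × 234 → ξ = 188.6 mol/min.
Outlet (n = n₀ + ν ξ):
  CO: 234 − 1(188.6) = 45.4
  O₂: 173.7 − 0.5(188.6) = 79.44
  N₂: 653.6 (inert)
  CO₂: 0 + 1(188.6) = 188.6

79.4 mol/min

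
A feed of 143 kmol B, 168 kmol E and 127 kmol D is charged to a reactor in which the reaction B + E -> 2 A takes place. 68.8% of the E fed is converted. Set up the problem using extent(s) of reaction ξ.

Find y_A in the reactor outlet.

0.528

E reacted = 0.688 × 168 = 115.6 kmol; ν_E = −1, so ξ = 115.6/1 = 115.6 kmol.
Outlet amounts (n = n₀ + ν ξ):
  B: 143 − 1(115.6) = 27.42
  E: 168 − 1(115.6) = 52.42
  A: 0 + 2(115.6) = 231.2
  D: 127 (inert)
Total out = 438 kmol; y_A = 231.2 / 438 = 0.5278.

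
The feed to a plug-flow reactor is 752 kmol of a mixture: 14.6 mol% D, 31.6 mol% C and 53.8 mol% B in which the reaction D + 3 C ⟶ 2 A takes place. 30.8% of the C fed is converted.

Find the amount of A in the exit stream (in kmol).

48.8 kmol

C reacted = 0.308 × 237.6 = 73.19 kmol; ν_C = −3, so ξ = 73.19/3 = 24.4 kmol.
Outlet amounts (n = n₀ + ν ξ):
  D: 109.8 − 1(24.4) = 85.4
  C: 237.6 − 3(24.4) = 164.4
  A: 0 + 2(24.4) = 48.79
  B: 404.6 (inert)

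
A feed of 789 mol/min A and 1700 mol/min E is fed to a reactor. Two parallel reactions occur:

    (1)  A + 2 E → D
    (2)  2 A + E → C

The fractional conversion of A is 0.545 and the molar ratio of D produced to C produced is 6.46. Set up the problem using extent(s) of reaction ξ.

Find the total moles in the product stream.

Conversion of A: A consumed = 0.545 × 789 = 430 mol/min = 1ξ₁ + 2ξ₂.
Selectivity: 1ξ₁ / (1ξ₂) = 6.46 → ξ₁ = 6.46 ξ₂.
Substitute: (1·6.46 + 2) ξ₂ = 430 → ξ₂ = 50.83 mol/min, ξ₁ = 328.3 mol/min.
Outlet amounts (n = n₀ + Σ ν·ξ):
  A: 789 − 1(328.3) − 2(50.83) = 359
  E: 1700 − 2(328.3) − 1(50.83) = 992.5
  D: 0 + 1(328.3) = 328.3
  C: 0 + 1(50.83) = 50.83
Total out = 359 + 992.5 + 328.3 + 50.83 = 1731 mol/min.

1730 mol/min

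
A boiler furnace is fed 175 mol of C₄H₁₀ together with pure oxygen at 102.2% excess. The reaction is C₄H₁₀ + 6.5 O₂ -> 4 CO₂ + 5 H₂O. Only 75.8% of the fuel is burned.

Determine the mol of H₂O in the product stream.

663 mol

Stoichiometric O₂ = 6.5 × 175 = 1138 mol; O₂ fed = 1138 × 2.022 = 2300 mol.
Fuel reacted = 0.758 × 175 → ξ = 132.7 mol.
Outlet (n = n₀ + ν ξ):
  C₄H₁₀: 175 − 1(132.7) = 42.35
  O₂: 2300 − 6.5(132.7) = 1438
  CO₂: 0 + 4(132.7) = 530.6
  H₂O: 0 + 5(132.7) = 663.2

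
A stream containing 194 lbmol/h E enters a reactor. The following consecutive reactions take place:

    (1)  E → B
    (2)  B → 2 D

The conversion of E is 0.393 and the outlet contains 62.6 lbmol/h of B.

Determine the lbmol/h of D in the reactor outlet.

Conversion of E: E consumed = 1ξ₁ = 0.393 × 194 → ξ₁ = 76.24 lbmol/h.
B balance: n_B = 0 + 1ξ₁ − 1ξ₂ = 62.6 → ξ₂ = (1·76.24 − 62.6)/1 = 13.64 lbmol/h.
Outlet amounts (n = n₀ + Σ ν·ξ):
  E: 194 − 1(76.24) = 117.8
  B: 0 + 1(76.24) − 1(13.64) = 62.6
  D: 0 + 2(13.64) = 27.28

27.3 lbmol/h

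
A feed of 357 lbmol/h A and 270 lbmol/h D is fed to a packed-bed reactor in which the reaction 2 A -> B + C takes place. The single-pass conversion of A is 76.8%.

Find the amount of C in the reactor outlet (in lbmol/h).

137 lbmol/h

A reacted = 0.768 × 357 = 274.2 lbmol/h; ν_A = −2, so ξ = 274.2/2 = 137.1 lbmol/h.
Outlet amounts (n = n₀ + ν ξ):
  A: 357 − 2(137.1) = 82.82
  B: 0 + 1(137.1) = 137.1
  C: 0 + 1(137.1) = 137.1
  D: 270 (inert)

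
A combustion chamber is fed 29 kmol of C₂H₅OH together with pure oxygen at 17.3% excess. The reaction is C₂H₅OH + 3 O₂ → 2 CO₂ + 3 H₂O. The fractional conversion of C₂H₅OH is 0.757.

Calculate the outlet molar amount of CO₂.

Stoichiometric O₂ = 3 × 29 = 87 kmol; O₂ fed = 87 × 1.173 = 102.1 kmol.
Fuel reacted = 0.757 × 29 → ξ = 21.95 kmol.
Outlet (n = n₀ + ν ξ):
  C₂H₅OH: 29 − 1(21.95) = 7.047
  O₂: 102.1 − 3(21.95) = 36.19
  CO₂: 0 + 2(21.95) = 43.91
  H₂O: 0 + 3(21.95) = 65.86

43.9 kmol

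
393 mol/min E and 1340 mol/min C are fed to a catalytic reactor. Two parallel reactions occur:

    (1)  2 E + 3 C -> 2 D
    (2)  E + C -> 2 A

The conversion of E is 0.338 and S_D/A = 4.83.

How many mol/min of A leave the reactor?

24.9 mol/min

Conversion of E: E consumed = 0.338 × 393 = 132.8 mol/min = 2ξ₁ + 1ξ₂.
Selectivity: 2ξ₁ / (2ξ₂) = 4.83 → ξ₁ = 4.83 ξ₂.
Substitute: (2·4.83 + 1) ξ₂ = 132.8 → ξ₂ = 12.46 mol/min, ξ₁ = 60.19 mol/min.
Outlet amounts (n = n₀ + Σ ν·ξ):
  E: 393 − 2(60.19) − 1(12.46) = 260.2
  C: 1340 − 3(60.19) − 1(12.46) = 1147
  D: 0 + 2(60.19) = 120.4
  A: 0 + 2(12.46) = 24.92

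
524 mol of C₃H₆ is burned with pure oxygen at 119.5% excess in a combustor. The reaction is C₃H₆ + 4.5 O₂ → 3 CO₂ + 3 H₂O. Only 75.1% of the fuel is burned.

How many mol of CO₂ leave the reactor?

Stoichiometric O₂ = 4.5 × 524 = 2358 mol; O₂ fed = 2358 × 2.195 = 5176 mol.
Fuel reacted = 0.751 × 524 → ξ = 393.5 mol.
Outlet (n = n₀ + ν ξ):
  C₃H₆: 524 − 1(393.5) = 130.5
  O₂: 5176 − 4.5(393.5) = 3405
  CO₂: 0 + 3(393.5) = 1181
  H₂O: 0 + 3(393.5) = 1181

1180 mol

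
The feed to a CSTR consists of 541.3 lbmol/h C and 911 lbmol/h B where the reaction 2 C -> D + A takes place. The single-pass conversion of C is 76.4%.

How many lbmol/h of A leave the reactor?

207 lbmol/h

C reacted = 0.764 × 541.3 = 413.6 lbmol/h; ν_C = −2, so ξ = 413.6/2 = 206.8 lbmol/h.
Outlet amounts (n = n₀ + ν ξ):
  C: 541.3 − 2(206.8) = 127.7
  D: 0 + 1(206.8) = 206.8
  A: 0 + 1(206.8) = 206.8
  B: 911 (inert)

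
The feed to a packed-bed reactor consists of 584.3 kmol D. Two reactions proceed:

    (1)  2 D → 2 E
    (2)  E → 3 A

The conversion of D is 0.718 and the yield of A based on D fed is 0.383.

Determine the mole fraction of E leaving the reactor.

Conversion of D: D consumed = 2ξ₁ = 0.718 × 584.3 → ξ₁ = 209.8 kmol.
Yield of A: 3ξ₂ / 584.3 = 0.383 → ξ₂ = 74.6 kmol.
Outlet amounts (n = n₀ + Σ ν·ξ):
  D: 584.3 − 2(209.8) = 164.8
  E: 0 + 2(209.8) − 1(74.6) = 344.9
  A: 0 + 3(74.6) = 223.8
Total out = 733.5 kmol; y_E = 344.9 / 733.5 = 0.4703.

0.47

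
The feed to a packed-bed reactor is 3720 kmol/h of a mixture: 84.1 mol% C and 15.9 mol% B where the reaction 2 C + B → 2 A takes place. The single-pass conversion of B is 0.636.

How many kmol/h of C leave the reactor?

2380 kmol/h

B reacted = 0.636 × 591.5 = 376.2 kmol/h; ν_B = −1, so ξ = 376.2/1 = 376.2 kmol/h.
Outlet amounts (n = n₀ + ν ξ):
  C: 3129 − 2(376.2) = 2376
  B: 591.5 − 1(376.2) = 215.3
  A: 0 + 2(376.2) = 752.4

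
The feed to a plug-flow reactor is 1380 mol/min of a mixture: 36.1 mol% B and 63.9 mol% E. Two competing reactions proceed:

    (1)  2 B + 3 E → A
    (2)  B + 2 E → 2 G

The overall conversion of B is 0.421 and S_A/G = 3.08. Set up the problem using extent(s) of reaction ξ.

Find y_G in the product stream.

0.0323

Conversion of B: B consumed = 0.421 × 498.2 = 209.7 mol/min = 2ξ₁ + 1ξ₂.
Selectivity: 1ξ₁ / (2ξ₂) = 3.08 → ξ₁ = 6.16 ξ₂.
Substitute: (2·6.16 + 1) ξ₂ = 209.7 → ξ₂ = 15.75 mol/min, ξ₁ = 96.99 mol/min.
Outlet amounts (n = n₀ + Σ ν·ξ):
  B: 498.2 − 2(96.99) − 1(15.75) = 288.4
  E: 881.8 − 3(96.99) − 2(15.75) = 559.3
  A: 0 + 1(96.99) = 96.99
  G: 0 + 2(15.75) = 31.49
Total out = 976.3 mol/min; y_G = 31.49 / 976.3 = 0.03226.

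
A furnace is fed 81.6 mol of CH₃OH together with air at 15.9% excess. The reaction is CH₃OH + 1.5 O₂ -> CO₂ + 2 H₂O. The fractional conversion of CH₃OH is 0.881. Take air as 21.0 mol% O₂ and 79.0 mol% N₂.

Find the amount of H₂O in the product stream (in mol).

144 mol

Stoichiometric O₂ = 1.5 × 81.6 = 122.4 mol; O₂ fed = 122.4 × 1.159 = 141.9 mol.
N₂ fed = 141.9 × 79/21 = 533.7 mol.
Fuel reacted = 0.881 × 81.6 → ξ = 71.89 mol.
Outlet (n = n₀ + ν ξ):
  CH₃OH: 81.6 − 1(71.89) = 9.71
  O₂: 141.9 − 1.5(71.89) = 34.03
  N₂: 533.7 (inert)
  CO₂: 0 + 1(71.89) = 71.89
  H₂O: 0 + 2(71.89) = 143.8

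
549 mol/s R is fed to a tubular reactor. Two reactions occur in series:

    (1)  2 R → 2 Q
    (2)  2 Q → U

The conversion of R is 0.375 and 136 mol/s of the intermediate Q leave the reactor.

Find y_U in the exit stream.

0.068

Conversion of R: R consumed = 2ξ₁ = 0.375 × 549 → ξ₁ = 102.9 mol/s.
Q balance: n_Q = 0 + 2ξ₁ − 2ξ₂ = 136 → ξ₂ = (2·102.9 − 136)/2 = 34.94 mol/s.
Outlet amounts (n = n₀ + Σ ν·ξ):
  R: 549 − 2(102.9) = 343.1
  Q: 0 + 2(102.9) − 2(34.94) = 136
  U: 0 + 1(34.94) = 34.94
Total out = 514.1 mol/s; y_U = 34.94 / 514.1 = 0.06796.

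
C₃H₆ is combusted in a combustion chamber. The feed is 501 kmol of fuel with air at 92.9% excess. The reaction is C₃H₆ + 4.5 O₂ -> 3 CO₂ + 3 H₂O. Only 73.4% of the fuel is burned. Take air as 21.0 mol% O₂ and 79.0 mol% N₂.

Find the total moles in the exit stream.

Stoichiometric O₂ = 4.5 × 501 = 2254 kmol; O₂ fed = 2254 × 1.929 = 4349 kmol.
N₂ fed = 4349 × 79/21 = 16360 kmol.
Fuel reacted = 0.734 × 501 → ξ = 367.7 kmol.
Outlet (n = n₀ + ν ξ):
  C₃H₆: 501 − 1(367.7) = 133.3
  O₂: 4349 − 4.5(367.7) = 2694
  N₂: 16360 (inert)
  CO₂: 0 + 3(367.7) = 1103
  H₂O: 0 + 3(367.7) = 1103
Total out = 133.3 + 2694 + 16360 + 1103 + 1103 = 21390 kmol.

21400 kmol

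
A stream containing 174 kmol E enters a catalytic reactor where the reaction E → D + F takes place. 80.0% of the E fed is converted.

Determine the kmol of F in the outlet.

E reacted = 0.8 × 174 = 139.2 kmol; ν_E = −1, so ξ = 139.2/1 = 139.2 kmol.
Outlet amounts (n = n₀ + ν ξ):
  E: 174 − 1(139.2) = 34.8
  D: 0 + 1(139.2) = 139.2
  F: 0 + 1(139.2) = 139.2

139 kmol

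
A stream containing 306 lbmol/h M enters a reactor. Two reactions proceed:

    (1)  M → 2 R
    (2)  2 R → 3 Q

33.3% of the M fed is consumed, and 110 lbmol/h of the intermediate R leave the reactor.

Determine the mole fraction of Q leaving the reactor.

0.309

Conversion of M: M consumed = 1ξ₁ = 0.333 × 306 → ξ₁ = 101.9 lbmol/h.
R balance: n_R = 0 + 2ξ₁ − 2ξ₂ = 110 → ξ₂ = (2·101.9 − 110)/2 = 46.9 lbmol/h.
Outlet amounts (n = n₀ + Σ ν·ξ):
  M: 306 − 1(101.9) = 204.1
  R: 0 + 2(101.9) − 2(46.9) = 110
  Q: 0 + 3(46.9) = 140.7
Total out = 454.8 lbmol/h; y_Q = 140.7 / 454.8 = 0.3094.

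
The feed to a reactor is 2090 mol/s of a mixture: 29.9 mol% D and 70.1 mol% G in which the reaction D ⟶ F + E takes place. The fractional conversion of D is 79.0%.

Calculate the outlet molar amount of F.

494 mol/s

D reacted = 0.79 × 624.9 = 493.7 mol/s; ν_D = −1, so ξ = 493.7/1 = 493.7 mol/s.
Outlet amounts (n = n₀ + ν ξ):
  D: 624.9 − 1(493.7) = 131.2
  F: 0 + 1(493.7) = 493.7
  E: 0 + 1(493.7) = 493.7
  G: 1465 (inert)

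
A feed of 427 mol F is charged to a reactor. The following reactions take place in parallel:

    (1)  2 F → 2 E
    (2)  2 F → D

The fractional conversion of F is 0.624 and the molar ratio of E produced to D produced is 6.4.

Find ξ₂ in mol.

Conversion of F: F consumed = 0.624 × 427 = 266.4 mol = 2ξ₁ + 2ξ₂.
Selectivity: 2ξ₁ / (1ξ₂) = 6.4 → ξ₁ = 3.2 ξ₂.
Substitute: (2·3.2 + 2) ξ₂ = 266.4 → ξ₂ = 31.72 mol, ξ₁ = 101.5 mol.
Outlet amounts (n = n₀ + Σ ν·ξ):
  F: 427 − 2(101.5) − 2(31.72) = 160.6
  E: 0 + 2(101.5) = 203
  D: 0 + 1(31.72) = 31.72

ξ₂ = 31.7 mol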